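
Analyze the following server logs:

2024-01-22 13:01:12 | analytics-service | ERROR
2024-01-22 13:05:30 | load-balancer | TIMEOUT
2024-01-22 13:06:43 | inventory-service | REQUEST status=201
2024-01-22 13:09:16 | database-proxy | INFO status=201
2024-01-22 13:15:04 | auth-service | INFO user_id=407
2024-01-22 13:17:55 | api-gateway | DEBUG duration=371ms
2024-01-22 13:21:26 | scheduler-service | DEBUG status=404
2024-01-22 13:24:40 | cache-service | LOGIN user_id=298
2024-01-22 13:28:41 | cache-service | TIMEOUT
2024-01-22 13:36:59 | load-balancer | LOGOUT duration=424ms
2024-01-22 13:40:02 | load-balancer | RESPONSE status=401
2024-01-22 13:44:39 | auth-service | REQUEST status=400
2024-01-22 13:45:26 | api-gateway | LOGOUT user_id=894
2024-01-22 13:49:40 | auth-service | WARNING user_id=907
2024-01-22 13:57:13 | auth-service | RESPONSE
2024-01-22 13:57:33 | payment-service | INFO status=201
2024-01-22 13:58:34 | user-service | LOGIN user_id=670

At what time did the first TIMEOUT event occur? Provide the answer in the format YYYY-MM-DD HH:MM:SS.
2024-01-22 13:05:30

To find the first event:

1. Filter for all TIMEOUT events
2. Sort by timestamp
3. Select the first one
4. Timestamp: 2024-01-22 13:05:30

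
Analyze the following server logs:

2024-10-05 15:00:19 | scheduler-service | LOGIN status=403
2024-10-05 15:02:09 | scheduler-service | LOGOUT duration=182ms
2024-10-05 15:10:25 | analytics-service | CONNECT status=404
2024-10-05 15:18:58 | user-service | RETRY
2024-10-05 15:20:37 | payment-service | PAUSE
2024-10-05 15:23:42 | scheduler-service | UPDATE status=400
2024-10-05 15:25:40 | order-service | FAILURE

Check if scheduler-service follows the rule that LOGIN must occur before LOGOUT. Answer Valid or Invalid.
Valid

To validate ordering:

1. Required order: LOGIN → LOGOUT
2. Rule: LOGIN must occur before LOGOUT
3. Check actual order of events for scheduler-service
4. Result: Valid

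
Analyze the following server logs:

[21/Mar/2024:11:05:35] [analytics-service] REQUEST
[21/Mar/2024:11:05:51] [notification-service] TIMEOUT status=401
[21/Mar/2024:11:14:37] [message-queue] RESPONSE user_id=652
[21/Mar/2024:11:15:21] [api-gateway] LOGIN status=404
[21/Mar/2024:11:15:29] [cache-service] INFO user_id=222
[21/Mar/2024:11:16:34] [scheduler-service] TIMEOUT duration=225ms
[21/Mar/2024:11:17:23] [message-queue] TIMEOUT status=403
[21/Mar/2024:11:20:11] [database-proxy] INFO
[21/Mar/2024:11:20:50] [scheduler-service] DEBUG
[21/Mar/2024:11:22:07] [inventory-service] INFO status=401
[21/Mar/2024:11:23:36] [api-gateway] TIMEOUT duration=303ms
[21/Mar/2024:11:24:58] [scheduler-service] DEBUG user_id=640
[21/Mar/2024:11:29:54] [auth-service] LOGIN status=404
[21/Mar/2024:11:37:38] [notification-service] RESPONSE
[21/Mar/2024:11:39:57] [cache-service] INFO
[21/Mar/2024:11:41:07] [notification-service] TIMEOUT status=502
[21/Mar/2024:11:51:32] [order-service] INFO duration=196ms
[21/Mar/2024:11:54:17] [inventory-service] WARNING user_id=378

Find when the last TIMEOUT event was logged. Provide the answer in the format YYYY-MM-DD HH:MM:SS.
2024-03-21 11:41:07

To find the last event:

1. Filter for all TIMEOUT events
2. Sort by timestamp
3. Select the last one
4. Timestamp: 2024-03-21 11:41:07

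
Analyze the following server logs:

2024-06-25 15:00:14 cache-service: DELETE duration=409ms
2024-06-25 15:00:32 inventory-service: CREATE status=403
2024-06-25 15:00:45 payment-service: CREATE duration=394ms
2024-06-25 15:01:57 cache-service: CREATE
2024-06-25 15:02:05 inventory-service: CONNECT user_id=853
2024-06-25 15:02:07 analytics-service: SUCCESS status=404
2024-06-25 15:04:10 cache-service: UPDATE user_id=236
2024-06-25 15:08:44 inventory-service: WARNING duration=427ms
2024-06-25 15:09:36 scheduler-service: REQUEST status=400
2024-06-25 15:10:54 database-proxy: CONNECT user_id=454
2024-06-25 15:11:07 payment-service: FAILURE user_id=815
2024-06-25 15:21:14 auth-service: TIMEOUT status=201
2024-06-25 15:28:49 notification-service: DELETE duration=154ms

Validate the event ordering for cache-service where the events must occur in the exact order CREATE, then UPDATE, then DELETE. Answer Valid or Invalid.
Invalid

To validate ordering:

1. Required order: CREATE → UPDATE → DELETE
2. Rule: the events must occur in the exact order CREATE, then UPDATE, then DELETE
3. Check actual order of events for cache-service
4. Result: Invalid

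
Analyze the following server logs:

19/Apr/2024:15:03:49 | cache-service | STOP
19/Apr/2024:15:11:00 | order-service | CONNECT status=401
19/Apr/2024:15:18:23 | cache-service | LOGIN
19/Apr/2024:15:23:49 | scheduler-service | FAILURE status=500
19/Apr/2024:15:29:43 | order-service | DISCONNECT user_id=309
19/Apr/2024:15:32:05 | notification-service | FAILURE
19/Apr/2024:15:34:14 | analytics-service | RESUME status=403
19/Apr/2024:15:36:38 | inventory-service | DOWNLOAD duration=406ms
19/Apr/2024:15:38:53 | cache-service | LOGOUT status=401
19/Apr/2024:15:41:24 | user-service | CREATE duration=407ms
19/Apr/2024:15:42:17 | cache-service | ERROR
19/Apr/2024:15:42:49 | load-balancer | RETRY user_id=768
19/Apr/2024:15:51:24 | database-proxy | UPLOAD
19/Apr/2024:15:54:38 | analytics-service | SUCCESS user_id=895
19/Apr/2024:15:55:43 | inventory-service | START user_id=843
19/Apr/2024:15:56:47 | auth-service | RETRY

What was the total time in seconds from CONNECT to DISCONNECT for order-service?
1123

To calculate state duration:

1. Find CONNECT event for order-service: 19/Apr/2024:15:11:00
2. Find DISCONNECT event for order-service: 19/Apr/2024:15:29:43
3. Calculate duration: 19/Apr/2024:15:29:43 - 19/Apr/2024:15:11:00 = 1123 seconds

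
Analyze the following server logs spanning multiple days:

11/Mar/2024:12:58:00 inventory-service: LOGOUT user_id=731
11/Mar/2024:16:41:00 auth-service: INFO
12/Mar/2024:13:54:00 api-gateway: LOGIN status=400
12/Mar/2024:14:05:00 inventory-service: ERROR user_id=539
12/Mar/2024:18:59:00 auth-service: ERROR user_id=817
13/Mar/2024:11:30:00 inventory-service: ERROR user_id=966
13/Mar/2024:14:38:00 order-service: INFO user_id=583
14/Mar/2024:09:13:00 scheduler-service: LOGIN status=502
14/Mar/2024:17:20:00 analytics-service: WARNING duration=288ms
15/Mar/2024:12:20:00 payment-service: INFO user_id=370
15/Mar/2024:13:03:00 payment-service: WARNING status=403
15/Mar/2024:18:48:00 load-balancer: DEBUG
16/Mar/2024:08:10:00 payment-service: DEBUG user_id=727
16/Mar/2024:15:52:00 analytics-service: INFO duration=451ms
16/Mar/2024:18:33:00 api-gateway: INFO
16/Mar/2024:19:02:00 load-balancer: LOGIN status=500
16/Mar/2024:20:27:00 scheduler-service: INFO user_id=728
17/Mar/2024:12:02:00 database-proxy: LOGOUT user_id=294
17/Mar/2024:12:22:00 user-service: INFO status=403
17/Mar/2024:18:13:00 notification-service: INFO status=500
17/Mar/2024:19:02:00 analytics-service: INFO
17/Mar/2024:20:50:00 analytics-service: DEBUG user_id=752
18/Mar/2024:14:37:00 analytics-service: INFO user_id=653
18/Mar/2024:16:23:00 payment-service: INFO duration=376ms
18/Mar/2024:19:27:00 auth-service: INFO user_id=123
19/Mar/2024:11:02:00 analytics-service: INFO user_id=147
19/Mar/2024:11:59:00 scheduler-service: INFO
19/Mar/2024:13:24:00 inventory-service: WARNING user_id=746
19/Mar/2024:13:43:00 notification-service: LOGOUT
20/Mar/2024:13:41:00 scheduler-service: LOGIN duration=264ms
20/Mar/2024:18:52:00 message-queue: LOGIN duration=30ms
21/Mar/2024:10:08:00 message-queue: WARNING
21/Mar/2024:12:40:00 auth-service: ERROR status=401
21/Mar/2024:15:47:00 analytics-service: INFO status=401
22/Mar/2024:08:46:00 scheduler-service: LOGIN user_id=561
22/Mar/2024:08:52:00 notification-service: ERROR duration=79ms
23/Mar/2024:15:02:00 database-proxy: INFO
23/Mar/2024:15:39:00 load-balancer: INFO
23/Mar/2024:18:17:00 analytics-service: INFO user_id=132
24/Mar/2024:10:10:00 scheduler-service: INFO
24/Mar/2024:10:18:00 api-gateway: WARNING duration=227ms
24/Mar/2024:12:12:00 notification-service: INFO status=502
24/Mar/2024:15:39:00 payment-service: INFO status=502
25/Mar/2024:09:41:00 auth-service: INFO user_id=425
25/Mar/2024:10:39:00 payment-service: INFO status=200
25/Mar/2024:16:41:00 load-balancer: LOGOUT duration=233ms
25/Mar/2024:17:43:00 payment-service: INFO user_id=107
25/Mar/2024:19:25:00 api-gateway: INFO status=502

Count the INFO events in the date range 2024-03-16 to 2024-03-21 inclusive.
12

To filter by date range:

1. Date range: 2024-03-16 through 2024-03-21, both dates inclusive
2. Filter for INFO events whose date falls in this range
3. Count matching events: 12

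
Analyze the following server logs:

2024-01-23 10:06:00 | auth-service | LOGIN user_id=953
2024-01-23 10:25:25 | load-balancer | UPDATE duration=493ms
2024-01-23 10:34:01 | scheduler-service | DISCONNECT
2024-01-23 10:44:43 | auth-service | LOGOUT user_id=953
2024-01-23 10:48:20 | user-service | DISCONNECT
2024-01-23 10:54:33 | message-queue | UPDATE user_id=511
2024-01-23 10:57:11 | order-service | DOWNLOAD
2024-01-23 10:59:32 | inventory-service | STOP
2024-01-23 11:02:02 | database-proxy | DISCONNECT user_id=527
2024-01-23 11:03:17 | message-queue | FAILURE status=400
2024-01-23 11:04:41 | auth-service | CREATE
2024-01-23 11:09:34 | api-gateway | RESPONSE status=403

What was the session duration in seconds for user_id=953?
2323

To calculate session duration:

1. Find LOGIN event for user_id=953: 2024-01-23 10:06:00
2. Find LOGOUT event for user_id=953: 2024-01-23 10:44:43
3. Session duration: 2024-01-23 10:44:43 - 2024-01-23 10:06:00 = 2323 seconds (38 minutes)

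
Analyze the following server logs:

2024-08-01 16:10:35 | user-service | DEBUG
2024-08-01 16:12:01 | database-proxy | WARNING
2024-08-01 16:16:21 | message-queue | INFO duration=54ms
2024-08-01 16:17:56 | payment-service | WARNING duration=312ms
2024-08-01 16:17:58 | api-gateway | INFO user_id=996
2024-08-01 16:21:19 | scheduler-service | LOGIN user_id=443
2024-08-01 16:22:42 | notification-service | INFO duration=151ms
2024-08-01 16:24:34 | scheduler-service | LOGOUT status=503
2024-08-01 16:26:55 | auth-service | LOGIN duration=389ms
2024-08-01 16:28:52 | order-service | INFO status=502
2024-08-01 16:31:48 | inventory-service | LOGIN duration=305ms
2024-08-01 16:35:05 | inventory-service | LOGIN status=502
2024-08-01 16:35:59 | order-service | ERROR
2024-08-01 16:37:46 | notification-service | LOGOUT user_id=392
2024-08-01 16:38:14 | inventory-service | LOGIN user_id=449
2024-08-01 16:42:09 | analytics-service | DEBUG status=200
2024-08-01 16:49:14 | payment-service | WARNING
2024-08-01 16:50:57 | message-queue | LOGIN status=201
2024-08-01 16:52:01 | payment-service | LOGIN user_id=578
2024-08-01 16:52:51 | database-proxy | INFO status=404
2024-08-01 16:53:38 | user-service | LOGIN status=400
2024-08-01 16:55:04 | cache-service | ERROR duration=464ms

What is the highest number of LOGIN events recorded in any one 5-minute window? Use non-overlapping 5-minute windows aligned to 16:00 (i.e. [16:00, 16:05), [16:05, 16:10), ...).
3

To find the burst window:

1. Divide the log period into non-overlapping 5-minute windows starting at 16:00
2. Count LOGIN events in each window
3. Find the window with maximum count
4. Maximum events in a window: 3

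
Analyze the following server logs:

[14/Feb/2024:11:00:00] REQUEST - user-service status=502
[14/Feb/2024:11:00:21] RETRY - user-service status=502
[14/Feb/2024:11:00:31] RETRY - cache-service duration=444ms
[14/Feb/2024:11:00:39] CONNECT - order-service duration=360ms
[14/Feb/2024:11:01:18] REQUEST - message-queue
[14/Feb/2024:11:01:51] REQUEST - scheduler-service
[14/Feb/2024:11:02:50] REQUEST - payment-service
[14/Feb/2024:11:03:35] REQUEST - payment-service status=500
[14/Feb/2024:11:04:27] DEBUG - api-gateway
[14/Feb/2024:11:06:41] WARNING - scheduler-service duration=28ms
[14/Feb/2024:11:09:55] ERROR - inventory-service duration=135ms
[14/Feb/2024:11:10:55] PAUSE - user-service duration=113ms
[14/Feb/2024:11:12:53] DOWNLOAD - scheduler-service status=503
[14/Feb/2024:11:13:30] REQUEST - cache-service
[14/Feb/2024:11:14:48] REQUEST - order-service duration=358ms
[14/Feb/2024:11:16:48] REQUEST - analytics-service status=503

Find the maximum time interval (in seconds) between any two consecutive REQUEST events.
595

To find the longest gap:

1. Extract all REQUEST events in chronological order
2. Calculate time differences between consecutive events
3. Find the maximum difference
4. Longest gap: 595 seconds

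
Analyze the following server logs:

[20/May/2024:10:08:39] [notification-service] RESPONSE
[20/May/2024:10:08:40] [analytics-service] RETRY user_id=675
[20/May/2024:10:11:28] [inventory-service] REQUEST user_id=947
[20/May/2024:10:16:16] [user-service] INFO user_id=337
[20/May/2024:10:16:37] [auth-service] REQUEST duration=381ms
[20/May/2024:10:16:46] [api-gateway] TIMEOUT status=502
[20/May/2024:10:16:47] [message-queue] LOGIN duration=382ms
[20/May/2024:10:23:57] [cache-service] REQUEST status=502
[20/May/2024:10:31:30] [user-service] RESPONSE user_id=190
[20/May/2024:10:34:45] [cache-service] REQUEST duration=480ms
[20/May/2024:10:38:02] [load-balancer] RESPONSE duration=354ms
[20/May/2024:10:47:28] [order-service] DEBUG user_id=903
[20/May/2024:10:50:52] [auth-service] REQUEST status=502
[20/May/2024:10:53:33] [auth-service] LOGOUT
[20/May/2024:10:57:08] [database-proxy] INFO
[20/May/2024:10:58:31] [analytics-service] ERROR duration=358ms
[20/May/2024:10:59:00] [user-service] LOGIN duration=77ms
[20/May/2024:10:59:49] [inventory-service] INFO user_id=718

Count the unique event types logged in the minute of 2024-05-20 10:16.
4

To count unique event types:

1. Filter events in the minute starting at 2024-05-20 10:16
2. Extract event types from matching entries
3. Count unique types: 4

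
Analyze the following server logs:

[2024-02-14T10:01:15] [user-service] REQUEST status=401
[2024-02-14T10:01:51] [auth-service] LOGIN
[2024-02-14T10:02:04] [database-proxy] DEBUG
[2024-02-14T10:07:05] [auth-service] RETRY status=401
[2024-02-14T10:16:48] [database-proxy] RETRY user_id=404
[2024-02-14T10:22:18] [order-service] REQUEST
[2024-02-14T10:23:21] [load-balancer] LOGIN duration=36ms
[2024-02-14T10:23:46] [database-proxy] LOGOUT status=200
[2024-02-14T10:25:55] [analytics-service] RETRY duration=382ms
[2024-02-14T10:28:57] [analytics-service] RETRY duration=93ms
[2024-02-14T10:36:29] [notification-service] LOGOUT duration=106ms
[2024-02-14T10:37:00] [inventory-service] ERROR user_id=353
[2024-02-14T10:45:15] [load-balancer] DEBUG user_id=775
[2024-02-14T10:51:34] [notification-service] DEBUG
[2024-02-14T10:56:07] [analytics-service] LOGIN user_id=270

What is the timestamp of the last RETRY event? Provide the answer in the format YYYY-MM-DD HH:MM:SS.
2024-02-14 10:28:57

To find the last event:

1. Filter for all RETRY events
2. Sort by timestamp
3. Select the last one
4. Timestamp: 2024-02-14 10:28:57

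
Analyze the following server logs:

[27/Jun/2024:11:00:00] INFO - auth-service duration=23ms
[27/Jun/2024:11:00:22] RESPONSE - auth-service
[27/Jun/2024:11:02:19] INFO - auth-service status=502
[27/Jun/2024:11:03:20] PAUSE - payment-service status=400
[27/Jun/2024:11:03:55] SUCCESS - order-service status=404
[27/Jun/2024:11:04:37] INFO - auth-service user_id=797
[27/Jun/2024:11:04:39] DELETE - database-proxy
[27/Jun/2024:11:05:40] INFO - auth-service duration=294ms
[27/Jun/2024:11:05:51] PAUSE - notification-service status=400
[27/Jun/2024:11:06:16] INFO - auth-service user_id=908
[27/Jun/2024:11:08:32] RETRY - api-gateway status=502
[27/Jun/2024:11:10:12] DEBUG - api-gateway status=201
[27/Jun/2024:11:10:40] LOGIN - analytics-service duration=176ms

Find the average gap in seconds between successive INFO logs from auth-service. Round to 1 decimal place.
94.0

To calculate average interval:

1. Find all INFO events for auth-service in order
2. Calculate time gaps between consecutive events
3. Compute mean of gaps: 376 / 4 = 94.0 seconds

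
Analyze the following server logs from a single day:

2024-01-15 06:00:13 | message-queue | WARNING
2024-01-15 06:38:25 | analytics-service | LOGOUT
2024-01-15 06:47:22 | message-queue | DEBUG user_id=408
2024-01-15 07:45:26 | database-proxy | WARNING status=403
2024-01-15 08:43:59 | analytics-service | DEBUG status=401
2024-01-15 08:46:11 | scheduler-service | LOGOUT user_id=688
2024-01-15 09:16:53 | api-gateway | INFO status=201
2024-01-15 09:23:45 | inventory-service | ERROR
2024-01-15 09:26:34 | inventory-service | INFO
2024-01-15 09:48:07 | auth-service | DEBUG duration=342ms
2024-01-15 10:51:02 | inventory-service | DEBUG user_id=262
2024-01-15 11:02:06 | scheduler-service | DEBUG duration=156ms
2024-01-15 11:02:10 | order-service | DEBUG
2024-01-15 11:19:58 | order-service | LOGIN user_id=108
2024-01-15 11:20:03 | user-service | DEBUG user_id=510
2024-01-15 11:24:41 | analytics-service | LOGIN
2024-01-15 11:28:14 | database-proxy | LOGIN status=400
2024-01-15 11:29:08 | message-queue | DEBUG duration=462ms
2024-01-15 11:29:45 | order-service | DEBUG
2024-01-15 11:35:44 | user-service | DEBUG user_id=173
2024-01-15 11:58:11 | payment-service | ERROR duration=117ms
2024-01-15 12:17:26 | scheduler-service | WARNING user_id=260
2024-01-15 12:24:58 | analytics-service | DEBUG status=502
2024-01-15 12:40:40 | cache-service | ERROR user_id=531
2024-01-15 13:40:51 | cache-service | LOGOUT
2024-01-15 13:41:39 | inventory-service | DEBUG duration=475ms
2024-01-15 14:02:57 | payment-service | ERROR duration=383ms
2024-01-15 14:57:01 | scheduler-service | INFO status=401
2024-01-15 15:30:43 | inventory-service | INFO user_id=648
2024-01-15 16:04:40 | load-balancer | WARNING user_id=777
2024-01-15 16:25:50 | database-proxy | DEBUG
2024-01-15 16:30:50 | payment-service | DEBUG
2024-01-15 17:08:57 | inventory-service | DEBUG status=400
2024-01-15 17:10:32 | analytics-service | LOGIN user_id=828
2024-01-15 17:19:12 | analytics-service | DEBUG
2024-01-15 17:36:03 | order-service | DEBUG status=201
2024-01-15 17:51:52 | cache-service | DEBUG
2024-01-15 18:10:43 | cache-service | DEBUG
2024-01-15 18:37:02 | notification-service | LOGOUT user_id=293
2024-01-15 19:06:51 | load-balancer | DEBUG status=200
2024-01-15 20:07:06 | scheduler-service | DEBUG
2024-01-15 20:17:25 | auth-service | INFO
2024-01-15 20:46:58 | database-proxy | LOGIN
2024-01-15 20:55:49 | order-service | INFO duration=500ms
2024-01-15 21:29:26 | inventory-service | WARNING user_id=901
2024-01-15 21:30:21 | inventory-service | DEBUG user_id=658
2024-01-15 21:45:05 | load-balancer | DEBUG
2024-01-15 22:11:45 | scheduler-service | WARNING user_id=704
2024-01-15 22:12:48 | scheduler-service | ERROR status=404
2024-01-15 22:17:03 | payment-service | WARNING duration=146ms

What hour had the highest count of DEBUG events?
11

To find the peak hour:

1. Group all DEBUG events by hour
2. Count events in each hour
3. Find hour with maximum count
4. Peak hour: 11 (with 6 events)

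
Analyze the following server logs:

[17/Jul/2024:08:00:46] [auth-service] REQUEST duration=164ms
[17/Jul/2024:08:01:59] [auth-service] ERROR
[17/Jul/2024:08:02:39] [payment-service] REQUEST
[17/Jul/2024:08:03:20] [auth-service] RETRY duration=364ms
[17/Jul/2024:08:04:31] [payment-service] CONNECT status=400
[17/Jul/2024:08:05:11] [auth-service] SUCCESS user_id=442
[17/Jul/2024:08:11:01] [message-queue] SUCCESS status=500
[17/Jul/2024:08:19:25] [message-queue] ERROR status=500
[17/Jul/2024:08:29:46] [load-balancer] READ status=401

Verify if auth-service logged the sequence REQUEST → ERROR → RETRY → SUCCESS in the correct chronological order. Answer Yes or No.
Yes

To verify sequence order:

1. Find all events in sequence REQUEST → ERROR → RETRY → SUCCESS for auth-service
2. Extract their timestamps
3. Check if timestamps are in ascending order
4. Result: Yes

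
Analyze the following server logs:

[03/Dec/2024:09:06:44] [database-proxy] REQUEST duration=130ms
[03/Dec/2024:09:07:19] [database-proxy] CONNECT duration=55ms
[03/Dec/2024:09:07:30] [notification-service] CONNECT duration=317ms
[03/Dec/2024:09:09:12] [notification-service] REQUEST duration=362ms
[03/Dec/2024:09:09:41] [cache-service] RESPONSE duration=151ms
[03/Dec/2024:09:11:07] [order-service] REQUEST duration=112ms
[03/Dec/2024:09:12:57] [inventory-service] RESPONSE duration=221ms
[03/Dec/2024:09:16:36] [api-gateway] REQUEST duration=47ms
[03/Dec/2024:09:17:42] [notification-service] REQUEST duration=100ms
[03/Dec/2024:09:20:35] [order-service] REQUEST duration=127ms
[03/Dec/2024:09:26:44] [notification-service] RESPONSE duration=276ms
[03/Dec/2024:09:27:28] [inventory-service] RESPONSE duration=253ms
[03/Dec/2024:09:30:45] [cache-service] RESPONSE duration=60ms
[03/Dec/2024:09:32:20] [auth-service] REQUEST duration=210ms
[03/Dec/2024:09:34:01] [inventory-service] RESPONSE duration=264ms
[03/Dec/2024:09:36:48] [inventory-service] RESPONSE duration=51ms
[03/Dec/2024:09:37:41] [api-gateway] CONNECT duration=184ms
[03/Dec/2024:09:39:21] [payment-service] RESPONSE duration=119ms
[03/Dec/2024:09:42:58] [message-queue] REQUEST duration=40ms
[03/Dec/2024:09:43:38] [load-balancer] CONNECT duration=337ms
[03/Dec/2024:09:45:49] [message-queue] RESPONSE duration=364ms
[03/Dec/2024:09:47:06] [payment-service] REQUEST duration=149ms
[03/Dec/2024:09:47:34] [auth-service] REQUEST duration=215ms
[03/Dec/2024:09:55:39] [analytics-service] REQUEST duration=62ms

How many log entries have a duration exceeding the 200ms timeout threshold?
10

To count timeouts:

1. Threshold: 200ms
2. Extract duration from each log entry
3. Count entries where duration > 200
4. Timeout count: 10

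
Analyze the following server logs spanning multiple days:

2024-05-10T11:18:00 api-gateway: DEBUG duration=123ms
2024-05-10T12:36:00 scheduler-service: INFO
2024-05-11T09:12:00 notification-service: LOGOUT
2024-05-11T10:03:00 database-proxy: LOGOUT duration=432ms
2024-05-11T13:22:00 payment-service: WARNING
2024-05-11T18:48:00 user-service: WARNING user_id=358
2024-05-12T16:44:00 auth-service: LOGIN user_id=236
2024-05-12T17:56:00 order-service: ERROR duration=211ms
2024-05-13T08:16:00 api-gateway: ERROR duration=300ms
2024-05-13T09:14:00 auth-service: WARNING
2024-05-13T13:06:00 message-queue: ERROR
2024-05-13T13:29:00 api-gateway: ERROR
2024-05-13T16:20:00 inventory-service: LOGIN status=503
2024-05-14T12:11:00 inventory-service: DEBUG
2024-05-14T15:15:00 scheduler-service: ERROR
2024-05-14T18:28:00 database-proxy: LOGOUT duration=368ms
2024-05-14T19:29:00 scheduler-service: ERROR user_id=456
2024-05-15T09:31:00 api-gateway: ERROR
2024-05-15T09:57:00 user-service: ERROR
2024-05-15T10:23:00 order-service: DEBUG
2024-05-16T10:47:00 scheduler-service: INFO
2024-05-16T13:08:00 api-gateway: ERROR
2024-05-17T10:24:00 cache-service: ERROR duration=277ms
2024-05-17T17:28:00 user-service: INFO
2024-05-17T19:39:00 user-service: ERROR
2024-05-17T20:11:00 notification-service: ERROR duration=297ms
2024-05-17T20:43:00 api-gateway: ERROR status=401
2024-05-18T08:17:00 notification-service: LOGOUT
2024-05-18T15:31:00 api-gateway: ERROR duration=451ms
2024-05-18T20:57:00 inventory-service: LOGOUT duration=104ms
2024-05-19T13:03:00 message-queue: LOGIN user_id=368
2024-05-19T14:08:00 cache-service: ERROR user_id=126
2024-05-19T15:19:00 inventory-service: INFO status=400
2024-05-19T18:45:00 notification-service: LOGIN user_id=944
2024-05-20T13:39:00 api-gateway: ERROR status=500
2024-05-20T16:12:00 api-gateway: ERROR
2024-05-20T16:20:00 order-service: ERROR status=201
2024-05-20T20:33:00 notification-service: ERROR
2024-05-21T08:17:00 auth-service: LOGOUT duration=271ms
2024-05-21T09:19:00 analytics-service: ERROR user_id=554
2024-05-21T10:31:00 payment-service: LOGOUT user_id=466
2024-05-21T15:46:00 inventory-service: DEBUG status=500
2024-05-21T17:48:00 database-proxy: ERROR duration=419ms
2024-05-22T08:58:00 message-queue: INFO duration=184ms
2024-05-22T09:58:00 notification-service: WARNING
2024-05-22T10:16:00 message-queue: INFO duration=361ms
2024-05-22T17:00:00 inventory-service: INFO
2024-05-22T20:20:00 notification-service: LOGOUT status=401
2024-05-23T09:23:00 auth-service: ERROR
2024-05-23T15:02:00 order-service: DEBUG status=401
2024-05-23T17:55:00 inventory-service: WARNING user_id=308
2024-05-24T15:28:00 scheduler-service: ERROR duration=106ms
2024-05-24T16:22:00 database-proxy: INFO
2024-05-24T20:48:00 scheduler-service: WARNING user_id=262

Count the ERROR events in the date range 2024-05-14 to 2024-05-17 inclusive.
9

To filter by date range:

1. Date range: 2024-05-14 through 2024-05-17, both dates inclusive
2. Filter for ERROR events whose date falls in this range
3. Count matching events: 9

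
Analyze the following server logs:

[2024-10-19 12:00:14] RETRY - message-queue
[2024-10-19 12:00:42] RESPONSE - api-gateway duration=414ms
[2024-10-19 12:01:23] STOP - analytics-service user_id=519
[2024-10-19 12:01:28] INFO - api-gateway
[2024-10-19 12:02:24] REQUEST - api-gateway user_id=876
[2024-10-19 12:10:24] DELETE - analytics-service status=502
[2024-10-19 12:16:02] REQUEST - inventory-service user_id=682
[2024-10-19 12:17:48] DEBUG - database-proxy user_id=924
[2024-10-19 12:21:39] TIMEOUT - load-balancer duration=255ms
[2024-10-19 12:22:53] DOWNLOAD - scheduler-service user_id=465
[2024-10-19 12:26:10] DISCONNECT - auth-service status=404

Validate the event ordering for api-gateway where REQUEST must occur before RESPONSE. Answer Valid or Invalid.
Invalid

To validate ordering:

1. Required order: REQUEST → RESPONSE
2. Rule: REQUEST must occur before RESPONSE
3. Check actual order of events for api-gateway
4. Result: Invalid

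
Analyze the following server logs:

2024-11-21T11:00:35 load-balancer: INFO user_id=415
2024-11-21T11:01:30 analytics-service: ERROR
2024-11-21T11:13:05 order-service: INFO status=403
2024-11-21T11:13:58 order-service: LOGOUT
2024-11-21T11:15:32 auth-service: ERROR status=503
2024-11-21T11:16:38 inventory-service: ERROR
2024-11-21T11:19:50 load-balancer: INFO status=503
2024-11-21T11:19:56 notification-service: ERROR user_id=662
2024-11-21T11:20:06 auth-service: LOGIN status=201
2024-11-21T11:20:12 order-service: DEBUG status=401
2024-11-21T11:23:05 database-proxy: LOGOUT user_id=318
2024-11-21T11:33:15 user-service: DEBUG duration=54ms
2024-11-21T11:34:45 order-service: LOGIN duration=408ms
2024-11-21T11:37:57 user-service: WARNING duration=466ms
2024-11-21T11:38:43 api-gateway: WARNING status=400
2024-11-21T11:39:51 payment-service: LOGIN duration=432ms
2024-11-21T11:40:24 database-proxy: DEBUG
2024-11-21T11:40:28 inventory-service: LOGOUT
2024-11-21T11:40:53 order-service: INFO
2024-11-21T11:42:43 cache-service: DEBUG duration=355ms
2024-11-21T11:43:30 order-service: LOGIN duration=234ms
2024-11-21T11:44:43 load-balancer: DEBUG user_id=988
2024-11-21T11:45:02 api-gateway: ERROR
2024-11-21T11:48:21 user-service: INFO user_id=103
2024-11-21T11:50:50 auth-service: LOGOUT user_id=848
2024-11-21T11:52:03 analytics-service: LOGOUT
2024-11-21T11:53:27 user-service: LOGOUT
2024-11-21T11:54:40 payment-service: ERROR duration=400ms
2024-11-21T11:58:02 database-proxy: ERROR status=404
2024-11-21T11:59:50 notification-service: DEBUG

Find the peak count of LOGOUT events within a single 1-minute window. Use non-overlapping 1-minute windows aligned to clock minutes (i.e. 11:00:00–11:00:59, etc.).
1

To find the burst window:

1. Divide the log period into non-overlapping 1-minute windows starting at 11:00
2. Count LOGOUT events in each window
3. Find the window with maximum count
4. Maximum events in a window: 1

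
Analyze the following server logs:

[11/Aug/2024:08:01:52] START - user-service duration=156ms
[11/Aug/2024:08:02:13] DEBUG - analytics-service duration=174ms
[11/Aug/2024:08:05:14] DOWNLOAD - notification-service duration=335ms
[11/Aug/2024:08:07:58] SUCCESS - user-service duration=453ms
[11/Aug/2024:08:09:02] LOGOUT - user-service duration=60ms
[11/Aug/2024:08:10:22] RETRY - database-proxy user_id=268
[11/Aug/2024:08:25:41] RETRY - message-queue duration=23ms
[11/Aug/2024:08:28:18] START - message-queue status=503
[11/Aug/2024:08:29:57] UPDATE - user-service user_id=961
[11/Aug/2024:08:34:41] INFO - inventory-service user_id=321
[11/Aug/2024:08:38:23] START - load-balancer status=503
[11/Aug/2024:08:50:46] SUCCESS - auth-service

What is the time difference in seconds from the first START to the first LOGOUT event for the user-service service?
430

To find the time between events:

1. Locate the first START event for user-service: 11/Aug/2024:08:01:52
2. Locate the first LOGOUT event for user-service: 11/Aug/2024:08:09:02
3. Calculate the difference: 11/Aug/2024:08:09:02 - 11/Aug/2024:08:01:52 = 430 seconds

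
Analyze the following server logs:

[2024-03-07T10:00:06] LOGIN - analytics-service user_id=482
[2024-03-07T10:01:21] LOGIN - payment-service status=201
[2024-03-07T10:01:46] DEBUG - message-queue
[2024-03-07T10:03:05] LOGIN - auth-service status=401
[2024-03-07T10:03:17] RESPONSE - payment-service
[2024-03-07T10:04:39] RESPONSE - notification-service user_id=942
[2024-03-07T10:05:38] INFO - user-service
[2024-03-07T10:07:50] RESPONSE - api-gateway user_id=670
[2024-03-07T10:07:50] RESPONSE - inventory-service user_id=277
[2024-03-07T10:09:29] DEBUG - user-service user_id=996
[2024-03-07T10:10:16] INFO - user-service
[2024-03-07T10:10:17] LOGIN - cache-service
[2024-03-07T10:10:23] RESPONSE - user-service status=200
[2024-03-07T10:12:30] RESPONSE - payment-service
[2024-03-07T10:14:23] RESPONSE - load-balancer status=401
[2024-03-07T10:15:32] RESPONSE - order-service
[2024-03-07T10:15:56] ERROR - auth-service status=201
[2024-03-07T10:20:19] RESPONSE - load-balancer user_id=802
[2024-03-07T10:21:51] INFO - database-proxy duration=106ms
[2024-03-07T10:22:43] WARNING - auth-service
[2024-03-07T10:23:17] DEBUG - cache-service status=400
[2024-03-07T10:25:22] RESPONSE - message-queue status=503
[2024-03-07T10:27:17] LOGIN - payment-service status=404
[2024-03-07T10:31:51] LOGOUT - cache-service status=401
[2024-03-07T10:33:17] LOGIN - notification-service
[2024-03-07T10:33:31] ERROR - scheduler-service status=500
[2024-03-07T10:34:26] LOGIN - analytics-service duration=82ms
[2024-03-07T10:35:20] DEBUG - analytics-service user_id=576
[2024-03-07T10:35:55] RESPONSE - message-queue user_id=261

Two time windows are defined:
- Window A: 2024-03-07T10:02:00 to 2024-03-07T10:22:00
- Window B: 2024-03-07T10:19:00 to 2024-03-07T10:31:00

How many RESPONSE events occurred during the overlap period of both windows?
1

To find overlap events:

1. Window A: 2024-03-07T10:02:00 to 2024-03-07T10:22:00
2. Window B: 2024-03-07T10:19:00 to 2024-03-07T10:31:00
3. Overlap period: 2024-03-07T10:19:00 to 2024-03-07T10:22:00
4. Count RESPONSE events in overlap: 1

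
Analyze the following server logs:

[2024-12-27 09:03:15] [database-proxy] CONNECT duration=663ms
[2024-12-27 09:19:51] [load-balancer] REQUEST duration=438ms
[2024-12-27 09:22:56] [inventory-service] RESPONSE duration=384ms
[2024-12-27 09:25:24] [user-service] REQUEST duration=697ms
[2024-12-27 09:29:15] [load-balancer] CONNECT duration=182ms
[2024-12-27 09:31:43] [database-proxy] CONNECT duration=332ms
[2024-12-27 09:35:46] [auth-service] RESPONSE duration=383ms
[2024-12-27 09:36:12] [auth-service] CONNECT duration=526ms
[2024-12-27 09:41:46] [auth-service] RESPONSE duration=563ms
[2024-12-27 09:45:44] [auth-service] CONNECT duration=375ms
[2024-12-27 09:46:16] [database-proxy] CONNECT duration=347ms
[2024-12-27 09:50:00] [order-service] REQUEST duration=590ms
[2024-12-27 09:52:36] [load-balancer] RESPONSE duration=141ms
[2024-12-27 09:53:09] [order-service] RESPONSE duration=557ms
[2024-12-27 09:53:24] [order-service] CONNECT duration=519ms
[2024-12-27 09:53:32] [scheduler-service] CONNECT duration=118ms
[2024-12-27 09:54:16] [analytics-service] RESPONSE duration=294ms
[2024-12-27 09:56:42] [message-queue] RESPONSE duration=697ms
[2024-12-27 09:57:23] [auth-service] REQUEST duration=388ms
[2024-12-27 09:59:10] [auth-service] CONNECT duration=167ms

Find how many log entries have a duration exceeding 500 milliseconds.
8

To count timeouts:

1. Threshold: 500ms
2. Extract duration from each log entry
3. Count entries where duration > 500
4. Timeout count: 8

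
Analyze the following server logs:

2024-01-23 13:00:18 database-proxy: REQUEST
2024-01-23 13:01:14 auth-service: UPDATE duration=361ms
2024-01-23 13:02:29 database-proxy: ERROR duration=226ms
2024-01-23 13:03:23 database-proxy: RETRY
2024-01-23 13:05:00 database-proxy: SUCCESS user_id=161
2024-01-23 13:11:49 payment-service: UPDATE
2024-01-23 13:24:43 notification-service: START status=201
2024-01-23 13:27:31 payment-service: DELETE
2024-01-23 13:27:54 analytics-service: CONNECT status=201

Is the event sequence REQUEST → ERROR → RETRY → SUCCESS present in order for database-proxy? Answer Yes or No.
Yes

To verify sequence order:

1. Find all events in sequence REQUEST → ERROR → RETRY → SUCCESS for database-proxy
2. Extract their timestamps
3. Check if timestamps are in ascending order
4. Result: Yes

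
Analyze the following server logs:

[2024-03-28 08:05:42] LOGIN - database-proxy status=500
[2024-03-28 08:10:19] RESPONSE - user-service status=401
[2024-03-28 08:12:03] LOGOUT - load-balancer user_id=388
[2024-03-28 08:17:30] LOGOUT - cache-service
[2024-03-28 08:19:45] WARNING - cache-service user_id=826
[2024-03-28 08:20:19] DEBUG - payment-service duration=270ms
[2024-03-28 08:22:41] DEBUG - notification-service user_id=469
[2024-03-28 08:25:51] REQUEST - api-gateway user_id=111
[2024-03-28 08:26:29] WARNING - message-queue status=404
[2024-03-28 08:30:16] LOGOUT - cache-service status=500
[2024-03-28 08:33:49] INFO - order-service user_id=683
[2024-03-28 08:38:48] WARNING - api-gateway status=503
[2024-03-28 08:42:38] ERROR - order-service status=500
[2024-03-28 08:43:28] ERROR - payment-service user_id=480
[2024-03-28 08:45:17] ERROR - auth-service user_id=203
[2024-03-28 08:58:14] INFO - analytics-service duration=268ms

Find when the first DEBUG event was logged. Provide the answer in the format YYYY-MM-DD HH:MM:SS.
2024-03-28 08:20:19

To find the first event:

1. Filter for all DEBUG events
2. Sort by timestamp
3. Select the first one
4. Timestamp: 2024-03-28 08:20:19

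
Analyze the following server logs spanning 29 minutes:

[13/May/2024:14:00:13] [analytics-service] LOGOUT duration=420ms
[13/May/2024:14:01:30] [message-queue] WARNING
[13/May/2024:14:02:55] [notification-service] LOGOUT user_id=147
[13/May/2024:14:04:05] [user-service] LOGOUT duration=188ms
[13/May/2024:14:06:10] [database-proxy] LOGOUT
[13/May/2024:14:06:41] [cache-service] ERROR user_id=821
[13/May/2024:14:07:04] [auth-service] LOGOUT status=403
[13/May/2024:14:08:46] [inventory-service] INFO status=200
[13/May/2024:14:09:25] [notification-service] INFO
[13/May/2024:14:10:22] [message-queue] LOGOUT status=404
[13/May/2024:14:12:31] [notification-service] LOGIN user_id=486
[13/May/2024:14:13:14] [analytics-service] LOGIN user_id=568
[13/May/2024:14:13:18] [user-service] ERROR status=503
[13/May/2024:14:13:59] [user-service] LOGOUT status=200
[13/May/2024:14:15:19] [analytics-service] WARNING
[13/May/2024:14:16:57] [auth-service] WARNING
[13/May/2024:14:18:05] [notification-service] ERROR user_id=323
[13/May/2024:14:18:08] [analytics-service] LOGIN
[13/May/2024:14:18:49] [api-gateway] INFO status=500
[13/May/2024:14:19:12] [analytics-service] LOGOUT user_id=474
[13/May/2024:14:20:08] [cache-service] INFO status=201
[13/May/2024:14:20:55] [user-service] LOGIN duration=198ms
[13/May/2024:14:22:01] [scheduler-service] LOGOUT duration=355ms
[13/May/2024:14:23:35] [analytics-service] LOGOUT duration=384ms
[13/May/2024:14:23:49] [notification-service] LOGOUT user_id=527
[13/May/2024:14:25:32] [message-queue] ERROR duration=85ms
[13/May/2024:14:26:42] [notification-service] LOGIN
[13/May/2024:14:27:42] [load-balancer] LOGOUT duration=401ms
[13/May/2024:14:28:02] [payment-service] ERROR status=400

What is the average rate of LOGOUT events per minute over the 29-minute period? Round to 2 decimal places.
0.41

To calculate the rate:

1. Count total LOGOUT events: 12
2. Total time period: 29 minutes
3. Rate = 12 / 29 = 0.41 events per minute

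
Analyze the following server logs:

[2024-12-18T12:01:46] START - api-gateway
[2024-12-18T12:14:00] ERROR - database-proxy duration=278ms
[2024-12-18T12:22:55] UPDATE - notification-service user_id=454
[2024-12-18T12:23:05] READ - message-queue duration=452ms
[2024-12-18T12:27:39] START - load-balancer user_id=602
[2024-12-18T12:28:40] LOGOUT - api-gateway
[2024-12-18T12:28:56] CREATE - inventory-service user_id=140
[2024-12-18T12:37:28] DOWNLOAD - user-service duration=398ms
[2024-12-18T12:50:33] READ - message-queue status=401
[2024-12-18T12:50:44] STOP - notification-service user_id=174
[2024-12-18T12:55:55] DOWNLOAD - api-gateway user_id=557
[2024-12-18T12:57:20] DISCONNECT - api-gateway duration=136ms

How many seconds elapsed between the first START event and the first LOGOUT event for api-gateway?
1614

To find the time between events:

1. Locate the first START event for api-gateway: 2024-12-18T12:01:46
2. Locate the first LOGOUT event for api-gateway: 2024-12-18T12:28:40
3. Calculate the difference: 2024-12-18T12:28:40 - 2024-12-18T12:01:46 = 1614 seconds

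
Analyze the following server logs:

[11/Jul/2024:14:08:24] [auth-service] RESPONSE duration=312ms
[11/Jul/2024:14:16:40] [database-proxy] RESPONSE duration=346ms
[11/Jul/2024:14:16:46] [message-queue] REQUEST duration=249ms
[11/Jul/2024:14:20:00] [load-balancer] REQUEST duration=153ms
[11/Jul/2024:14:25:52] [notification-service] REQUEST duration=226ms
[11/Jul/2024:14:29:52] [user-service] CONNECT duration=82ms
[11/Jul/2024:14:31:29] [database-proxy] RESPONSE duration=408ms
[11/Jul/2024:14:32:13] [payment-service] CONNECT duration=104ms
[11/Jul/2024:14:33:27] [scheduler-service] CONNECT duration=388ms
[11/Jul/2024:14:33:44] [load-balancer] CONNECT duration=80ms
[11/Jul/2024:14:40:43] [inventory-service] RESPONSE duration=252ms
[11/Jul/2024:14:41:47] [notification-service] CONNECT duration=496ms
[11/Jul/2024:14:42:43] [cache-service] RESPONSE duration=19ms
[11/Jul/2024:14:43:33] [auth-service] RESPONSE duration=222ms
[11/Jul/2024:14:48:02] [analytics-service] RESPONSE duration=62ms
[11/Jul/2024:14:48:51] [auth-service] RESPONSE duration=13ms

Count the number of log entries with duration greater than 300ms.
5

To count timeouts:

1. Threshold: 300ms
2. Extract duration from each log entry
3. Count entries where duration > 300
4. Timeout count: 5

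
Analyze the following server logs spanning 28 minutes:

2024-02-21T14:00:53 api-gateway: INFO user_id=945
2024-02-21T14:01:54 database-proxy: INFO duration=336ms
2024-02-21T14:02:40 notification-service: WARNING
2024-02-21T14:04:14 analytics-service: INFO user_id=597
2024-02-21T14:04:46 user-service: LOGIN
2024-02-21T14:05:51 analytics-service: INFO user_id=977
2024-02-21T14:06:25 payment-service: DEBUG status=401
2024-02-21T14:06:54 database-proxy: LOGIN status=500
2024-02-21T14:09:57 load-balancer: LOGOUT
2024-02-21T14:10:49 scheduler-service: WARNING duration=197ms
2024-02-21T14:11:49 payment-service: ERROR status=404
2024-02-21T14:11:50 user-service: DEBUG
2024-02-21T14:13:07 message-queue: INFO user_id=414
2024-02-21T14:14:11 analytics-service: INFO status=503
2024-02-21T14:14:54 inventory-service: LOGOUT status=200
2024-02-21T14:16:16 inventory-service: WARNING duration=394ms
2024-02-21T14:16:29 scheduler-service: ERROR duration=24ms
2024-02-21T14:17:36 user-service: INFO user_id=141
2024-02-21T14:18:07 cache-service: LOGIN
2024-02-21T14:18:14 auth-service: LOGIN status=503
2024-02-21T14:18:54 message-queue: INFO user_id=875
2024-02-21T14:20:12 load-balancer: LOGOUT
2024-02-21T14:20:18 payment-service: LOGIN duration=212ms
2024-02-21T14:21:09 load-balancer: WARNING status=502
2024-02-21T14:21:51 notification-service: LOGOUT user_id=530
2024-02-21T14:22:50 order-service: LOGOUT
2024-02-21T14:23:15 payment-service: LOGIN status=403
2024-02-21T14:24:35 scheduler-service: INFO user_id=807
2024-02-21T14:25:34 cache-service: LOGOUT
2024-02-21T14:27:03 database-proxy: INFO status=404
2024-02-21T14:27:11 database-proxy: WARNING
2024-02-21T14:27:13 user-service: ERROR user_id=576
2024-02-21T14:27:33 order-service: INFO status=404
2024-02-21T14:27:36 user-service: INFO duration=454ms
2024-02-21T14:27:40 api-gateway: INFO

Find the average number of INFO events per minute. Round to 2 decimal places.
0.46

To calculate the rate:

1. Count total INFO events: 13
2. Total time period: 28 minutes
3. Rate = 13 / 28 = 0.46 events per minute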